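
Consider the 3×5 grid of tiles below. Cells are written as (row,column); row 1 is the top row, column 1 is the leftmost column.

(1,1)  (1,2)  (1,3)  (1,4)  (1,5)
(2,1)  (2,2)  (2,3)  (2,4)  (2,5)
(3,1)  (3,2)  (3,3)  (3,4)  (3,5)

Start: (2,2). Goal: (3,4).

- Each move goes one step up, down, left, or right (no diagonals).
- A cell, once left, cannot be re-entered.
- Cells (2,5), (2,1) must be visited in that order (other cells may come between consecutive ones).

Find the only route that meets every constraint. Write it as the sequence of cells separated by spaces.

The waypoints must appear in the order (2,5), (2,1), with no cell reused.
Route from (2,2): right 3 to (2,5), up 1 to (1,5), left 4 to (1,1), down 2 to (3,1), right 3 to (3,4) — 13 moves in all.
Check: order respected ((2,5) at step 3, (2,1) at step 9).

(2,2) (2,3) (2,4) (2,5) (1,5) (1,4) (1,3) (1,2) (1,1) (2,1) (3,1) (3,2) (3,3) (3,4)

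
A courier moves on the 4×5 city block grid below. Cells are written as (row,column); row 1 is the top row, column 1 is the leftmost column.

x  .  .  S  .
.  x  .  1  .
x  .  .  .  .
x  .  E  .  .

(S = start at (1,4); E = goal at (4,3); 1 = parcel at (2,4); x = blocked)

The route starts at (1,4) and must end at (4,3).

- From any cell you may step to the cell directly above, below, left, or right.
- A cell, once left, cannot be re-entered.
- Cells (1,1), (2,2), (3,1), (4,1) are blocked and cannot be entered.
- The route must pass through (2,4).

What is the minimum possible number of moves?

Any route passes through (2,4) somewhere between (1,4) and (4,3). Summing Manhattan distances along the two legs ((1,4) → (2,4) → (4,3)) gives a lower bound of 1 + 3 = 4 moves.
A route of 4 moves achieves this: (1,4) → (2,4) → (3,4) → (4,4) → (4,3).
Since 4 matches the lower bound, it is optimal.

4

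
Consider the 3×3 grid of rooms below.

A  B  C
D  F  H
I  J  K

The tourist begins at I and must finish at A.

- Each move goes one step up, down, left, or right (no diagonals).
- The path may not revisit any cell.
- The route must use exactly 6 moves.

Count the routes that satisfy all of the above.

5

Need simple routes of exactly 6 moves from I to A (Manhattan distance 2, so 2 moves are spent on a detour and 2 undoing it).
Enumerating: I D F H C B A | I J F H C B A | I J K H C B A | I J K H F B A | I J K H F D A.
That gives 5 routes.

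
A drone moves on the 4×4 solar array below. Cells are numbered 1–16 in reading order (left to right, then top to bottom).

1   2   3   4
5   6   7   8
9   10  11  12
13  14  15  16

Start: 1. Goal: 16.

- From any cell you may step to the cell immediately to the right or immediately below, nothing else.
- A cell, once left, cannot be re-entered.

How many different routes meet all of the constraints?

20

A right/down-only route from 1 to 16 makes exactly 3 down-moves and 3 right-moves in some order.
With no other constraints that would be C(6,3) = 20 routes.
That gives 20 routes.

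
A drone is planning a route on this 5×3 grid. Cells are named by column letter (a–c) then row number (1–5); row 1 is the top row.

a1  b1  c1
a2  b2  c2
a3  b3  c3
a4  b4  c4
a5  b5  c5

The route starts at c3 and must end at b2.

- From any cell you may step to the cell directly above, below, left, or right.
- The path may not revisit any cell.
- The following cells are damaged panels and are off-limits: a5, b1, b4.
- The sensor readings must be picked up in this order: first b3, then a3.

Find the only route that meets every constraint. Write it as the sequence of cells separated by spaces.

c3 b3 a3 a2 b2

The waypoints must appear in the order b3, a3, with no cell reused.
Route from c3: left 2 to a3, up 1 to a2, right 1 to b2 — 4 moves in all.
Check: order respected (b3 at step 1, a3 at step 2).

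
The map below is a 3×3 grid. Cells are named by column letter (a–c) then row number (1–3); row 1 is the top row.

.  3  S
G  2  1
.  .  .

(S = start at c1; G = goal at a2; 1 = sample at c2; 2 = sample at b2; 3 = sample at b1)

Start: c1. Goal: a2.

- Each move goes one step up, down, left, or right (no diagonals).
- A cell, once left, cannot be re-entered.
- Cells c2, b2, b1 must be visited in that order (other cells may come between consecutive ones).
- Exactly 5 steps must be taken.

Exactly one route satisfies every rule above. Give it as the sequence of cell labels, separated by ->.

The waypoints must appear in the order c2, b2, b1, with no cell reused.
Route from c1: down 1 to c2, left 1 to b2, up 1 to b1, left 1 to a1, down 1 to a2 — 5 moves in all.
Check: order respected (1 at step 1, 2 at step 2, 3 at step 3); 5 moves as required.

c1 -> c2 -> b2 -> b1 -> a1 -> a2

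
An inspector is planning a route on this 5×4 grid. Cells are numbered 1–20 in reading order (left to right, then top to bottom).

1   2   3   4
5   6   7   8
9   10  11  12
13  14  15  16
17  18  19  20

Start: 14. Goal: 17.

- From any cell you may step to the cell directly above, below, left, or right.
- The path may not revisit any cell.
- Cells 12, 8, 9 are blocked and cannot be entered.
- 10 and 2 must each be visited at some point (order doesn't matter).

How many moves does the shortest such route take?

Any route passes through 10 and 2 in some order between 14 and 17. Summing Manhattan distances along each leg and taking the cheapest ordering (14 → 2 → 10 → 17) gives a lower bound of 3 + 2 + 3 = 8 moves.
The shortest route satisfying every rule uses 10 moves: 14 → 10 → 6 → 2 → 3 → 7 → 11 → 15 → 19 → 18 → 17.
The bound of 8 isn't tight here; checking systematically, no route of length 8 through 9 satisfies every constraint, so 10 is the minimum.

10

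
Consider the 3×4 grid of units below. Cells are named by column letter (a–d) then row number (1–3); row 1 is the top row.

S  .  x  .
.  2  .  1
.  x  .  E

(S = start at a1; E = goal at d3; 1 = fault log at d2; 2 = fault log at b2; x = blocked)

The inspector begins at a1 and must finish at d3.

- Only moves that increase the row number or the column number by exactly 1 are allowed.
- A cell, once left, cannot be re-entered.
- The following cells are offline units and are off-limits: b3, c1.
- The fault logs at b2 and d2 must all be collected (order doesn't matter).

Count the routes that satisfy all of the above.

2

A right/down-only route from a1 to d3 makes exactly 2 down-moves and 3 right-moves in some order.
With no other constraints that would be C(5,2) = 10 routes.
A monotone route can only reach the required cells in the order b2, d2, so split there and multiply the segment counts (each segment already excludes blocked cells): a1→b2: 2; b2→d2: 1; d2→d3: 1; product = 2.
That gives 2 routes.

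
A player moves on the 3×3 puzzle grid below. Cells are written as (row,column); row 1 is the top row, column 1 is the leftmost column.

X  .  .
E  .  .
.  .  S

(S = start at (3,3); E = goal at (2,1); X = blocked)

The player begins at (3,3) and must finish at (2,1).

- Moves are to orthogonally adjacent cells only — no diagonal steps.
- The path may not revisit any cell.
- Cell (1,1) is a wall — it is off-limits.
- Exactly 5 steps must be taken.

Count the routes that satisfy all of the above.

Need simple routes of exactly 5 moves from (3,3) to (2,1) (Manhattan distance 3, so 1 moves are spent on a detour and 1 undoing it).
Enumerating: (3,3) (2,3) (1,3) (1,2) (2,2) (2,1) | (3,3) (2,3) (2,2) (3,2) (3,1) (2,1).
That gives 2 routes.

2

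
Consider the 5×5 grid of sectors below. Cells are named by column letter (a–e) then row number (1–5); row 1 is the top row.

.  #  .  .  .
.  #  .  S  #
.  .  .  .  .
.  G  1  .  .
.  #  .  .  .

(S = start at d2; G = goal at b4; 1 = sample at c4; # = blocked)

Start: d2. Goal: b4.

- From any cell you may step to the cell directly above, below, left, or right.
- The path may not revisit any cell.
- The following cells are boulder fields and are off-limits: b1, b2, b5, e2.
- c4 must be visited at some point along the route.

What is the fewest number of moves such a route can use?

Any route passes through c4 somewhere between d2 and b4. Summing Manhattan distances along the two legs (d2 → c4 → b4) gives a lower bound of 3 + 1 = 4 moves.
A route of 4 moves achieves this: d2 → d3 → d4 → c4 → b4.
Since 4 matches the lower bound, it is optimal.

4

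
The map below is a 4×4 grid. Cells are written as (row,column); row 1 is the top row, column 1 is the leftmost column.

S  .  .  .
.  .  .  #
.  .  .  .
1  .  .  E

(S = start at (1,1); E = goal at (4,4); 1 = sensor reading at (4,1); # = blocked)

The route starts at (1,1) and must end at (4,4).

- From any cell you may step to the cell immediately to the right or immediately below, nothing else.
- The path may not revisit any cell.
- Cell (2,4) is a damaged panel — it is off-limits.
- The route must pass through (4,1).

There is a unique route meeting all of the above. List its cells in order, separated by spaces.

(1,1) (2,1) (3,1) (4,1) (4,2) (4,3) (4,4)

Moves only go right or down, so the column and row indices never decrease.
Route from (1,1): down 3 to (4,1), right 3 to (4,4) — 6 moves in all.
Check: all required cells visited.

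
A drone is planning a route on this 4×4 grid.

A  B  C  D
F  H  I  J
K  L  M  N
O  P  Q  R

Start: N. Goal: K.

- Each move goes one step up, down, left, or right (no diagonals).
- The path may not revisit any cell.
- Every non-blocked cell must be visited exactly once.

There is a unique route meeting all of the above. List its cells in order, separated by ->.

Need to visit all 16 open cells exactly once, starting at N and ending at K.
Cell R has only two open neighbours (N and Q), so the path must pass straight through it: one of those is the cell it's entered from and the other is where it exits.
Route from N: down to R, left to Q, 2× up (reaching I), right to J, up to D, 3× left (reaching A), down to F, right to H, 2× down (reaching P), left to O, up to K — 15 moves in all.
Check: all 16 open cells covered.

N -> R -> Q -> M -> I -> J -> D -> C -> B -> A -> F -> H -> L -> P -> O -> K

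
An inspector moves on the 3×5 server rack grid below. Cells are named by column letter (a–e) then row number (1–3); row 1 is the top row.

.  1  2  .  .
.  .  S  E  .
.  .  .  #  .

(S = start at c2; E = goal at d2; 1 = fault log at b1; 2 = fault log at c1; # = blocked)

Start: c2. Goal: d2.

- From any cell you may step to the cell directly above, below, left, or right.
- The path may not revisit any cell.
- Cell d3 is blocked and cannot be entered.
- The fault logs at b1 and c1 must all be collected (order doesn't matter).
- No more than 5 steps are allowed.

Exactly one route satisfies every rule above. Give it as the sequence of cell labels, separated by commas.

The budget equals the shortest possible length, so every move has to be on a shortest route through the required cells.
Route from c2: left 1 to b2, up 1 to b1, right 2 to d1, down 1 to d2 — 5 moves in all.
Check: all required cells visited; 5 ≤ 5 moves.

c2, b2, b1, c1, d1, d2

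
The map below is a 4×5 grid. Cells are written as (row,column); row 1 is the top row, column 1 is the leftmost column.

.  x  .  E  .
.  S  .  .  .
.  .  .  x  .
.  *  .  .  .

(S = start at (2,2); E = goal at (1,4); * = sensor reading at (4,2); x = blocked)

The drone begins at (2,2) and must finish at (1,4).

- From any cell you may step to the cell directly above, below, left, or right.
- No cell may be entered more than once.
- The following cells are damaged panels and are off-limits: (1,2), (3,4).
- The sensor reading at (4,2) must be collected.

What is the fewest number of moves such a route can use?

Any route passes through (4,2) somewhere between (2,2) and (1,4). Summing Manhattan distances along the two legs ((2,2) → (4,2) → (1,4)) gives a lower bound of 2 + 5 = 7 moves.
A route of 7 moves achieves this: (2,2) → (3,2) → (4,2) → (4,3) → (3,3) → (2,3) → (1,3) → (1,4).
Since 7 matches the lower bound, it is optimal.

7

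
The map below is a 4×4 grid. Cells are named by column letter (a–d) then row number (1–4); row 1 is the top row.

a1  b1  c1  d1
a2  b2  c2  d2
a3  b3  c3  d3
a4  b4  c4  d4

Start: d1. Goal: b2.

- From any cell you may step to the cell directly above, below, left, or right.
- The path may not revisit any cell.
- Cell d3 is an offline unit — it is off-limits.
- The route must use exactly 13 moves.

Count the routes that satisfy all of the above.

Need simple routes of exactly 13 moves from d1 to b2 (Manhattan distance 3, so 5 moves are spent on a detour and 5 undoing it).
Enumerating: d1 d2 c2 c1 b1 a1 a2 a3 a4 b4 c4 c3 b3 b2.
That gives 1 route.

1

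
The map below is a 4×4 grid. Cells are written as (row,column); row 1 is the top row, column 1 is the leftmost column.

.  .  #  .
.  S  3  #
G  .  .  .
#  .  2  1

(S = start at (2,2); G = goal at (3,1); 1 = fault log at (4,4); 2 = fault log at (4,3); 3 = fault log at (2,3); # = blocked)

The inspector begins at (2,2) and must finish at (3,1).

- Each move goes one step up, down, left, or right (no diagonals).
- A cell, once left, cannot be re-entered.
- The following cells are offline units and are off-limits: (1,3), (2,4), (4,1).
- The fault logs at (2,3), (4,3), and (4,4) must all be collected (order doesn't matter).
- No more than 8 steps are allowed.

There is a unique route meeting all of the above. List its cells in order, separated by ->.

The budget equals the shortest possible length, so every move has to be on a shortest route through the required cells.
Route from (2,2): right to (2,3), down to (3,3), right to (3,4), down to (4,4), 2× left (reaching (4,2)), up to (3,2), left to (3,1) — 8 moves in all.
Check: all required cells visited; 8 ≤ 8 moves.

(2,2) -> (2,3) -> (3,3) -> (3,4) -> (4,4) -> (4,3) -> (4,2) -> (3,2) -> (3,1)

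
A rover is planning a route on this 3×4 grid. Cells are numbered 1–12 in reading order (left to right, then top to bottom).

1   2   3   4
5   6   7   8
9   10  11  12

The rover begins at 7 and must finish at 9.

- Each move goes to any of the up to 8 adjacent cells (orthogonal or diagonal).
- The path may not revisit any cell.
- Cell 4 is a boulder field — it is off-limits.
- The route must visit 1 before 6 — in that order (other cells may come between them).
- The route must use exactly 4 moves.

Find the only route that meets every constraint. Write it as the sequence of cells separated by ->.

The waypoints must appear in the order 1, 6, with no cell reused.
Route from 7: up-left to 2, left to 1, down-right to 6, down-left to 9 — 4 moves in all.
Check: order respected (1 at step 2, 6 at step 3); 4 moves as required.

7 -> 2 -> 1 -> 6 -> 9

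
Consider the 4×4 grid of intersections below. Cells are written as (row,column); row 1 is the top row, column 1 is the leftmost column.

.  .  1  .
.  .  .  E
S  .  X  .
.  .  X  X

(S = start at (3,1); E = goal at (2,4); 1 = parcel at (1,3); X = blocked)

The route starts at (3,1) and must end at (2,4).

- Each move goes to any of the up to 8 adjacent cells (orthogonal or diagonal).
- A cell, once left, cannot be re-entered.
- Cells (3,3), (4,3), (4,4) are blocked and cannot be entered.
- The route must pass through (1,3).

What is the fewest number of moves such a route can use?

3

Any route passes through (1,3) somewhere between (3,1) and (2,4). Summing Chebyshev distances along the two legs ((3,1) → (1,3) → (2,4)) gives a lower bound of 2 + 1 = 3 moves.
A route of 3 moves achieves this: (3,1) → (2,2) → (1,3) → (2,4).
Since 3 matches the lower bound, it is optimal.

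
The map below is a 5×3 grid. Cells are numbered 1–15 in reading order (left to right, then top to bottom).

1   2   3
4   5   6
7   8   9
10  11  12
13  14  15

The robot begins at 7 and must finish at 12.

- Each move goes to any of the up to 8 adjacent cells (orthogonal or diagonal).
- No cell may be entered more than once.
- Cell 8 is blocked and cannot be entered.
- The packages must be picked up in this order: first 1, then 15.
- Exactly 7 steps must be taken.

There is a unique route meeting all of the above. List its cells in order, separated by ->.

7 -> 4 -> 1 -> 5 -> 9 -> 11 -> 15 -> 12

The waypoints must appear in the order 1, 15, with no cell reused.
Route from 7: up 2 to 1, down-right 2 to 9, down-left 1 to 11, down-right 1 to 15, up 1 to 12 — 7 moves in all.
Check: order respected (1 at step 2, 15 at step 6); 7 moves as required.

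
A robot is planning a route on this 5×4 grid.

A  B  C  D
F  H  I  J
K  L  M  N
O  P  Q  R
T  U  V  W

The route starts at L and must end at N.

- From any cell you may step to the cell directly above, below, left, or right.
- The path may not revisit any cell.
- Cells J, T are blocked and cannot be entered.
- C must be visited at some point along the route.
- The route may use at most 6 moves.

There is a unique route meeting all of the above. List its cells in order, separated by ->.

L -> H -> B -> C -> I -> M -> N

The 6-move cap with required stops at C leaves no slack for detours.
Route from L: 2× up (reaching B), right to C, 2× down (reaching M), right to N — 6 moves in all.
Check: all required cells visited; 6 ≤ 6 moves.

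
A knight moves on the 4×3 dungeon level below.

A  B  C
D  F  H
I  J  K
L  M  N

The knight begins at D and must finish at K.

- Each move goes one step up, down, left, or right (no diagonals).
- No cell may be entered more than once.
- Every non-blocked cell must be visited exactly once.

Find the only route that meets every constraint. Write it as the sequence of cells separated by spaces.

D A B C H F J I L M N K

Need to visit all 12 open cells exactly once, starting at D and ending at K.
Route from D: up 1 to A, right 2 to C, down 1 to H, left 1 to F, down 1 to J, left 1 to I, down 1 to L, right 2 to N, up 1 to K — 11 moves in all.
Check: all 12 open cells covered.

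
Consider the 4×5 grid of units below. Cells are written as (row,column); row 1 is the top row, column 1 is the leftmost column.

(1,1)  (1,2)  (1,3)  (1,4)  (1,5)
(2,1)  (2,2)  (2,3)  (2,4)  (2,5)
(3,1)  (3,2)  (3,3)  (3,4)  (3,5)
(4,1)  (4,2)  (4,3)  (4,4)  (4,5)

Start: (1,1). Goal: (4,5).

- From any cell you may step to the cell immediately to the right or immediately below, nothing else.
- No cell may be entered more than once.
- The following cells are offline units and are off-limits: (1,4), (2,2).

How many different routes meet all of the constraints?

A right/down-only route from (1,1) to (4,5) makes exactly 3 down-moves and 4 right-moves in some order.
With no other constraints that would be C(7,3) = 35 routes.
Subtract routes through each blocked cell (inclusion–exclusion for overlaps): − through (1,4): 4 − through (2,2): 20 → 11.
That gives 11 routes.

11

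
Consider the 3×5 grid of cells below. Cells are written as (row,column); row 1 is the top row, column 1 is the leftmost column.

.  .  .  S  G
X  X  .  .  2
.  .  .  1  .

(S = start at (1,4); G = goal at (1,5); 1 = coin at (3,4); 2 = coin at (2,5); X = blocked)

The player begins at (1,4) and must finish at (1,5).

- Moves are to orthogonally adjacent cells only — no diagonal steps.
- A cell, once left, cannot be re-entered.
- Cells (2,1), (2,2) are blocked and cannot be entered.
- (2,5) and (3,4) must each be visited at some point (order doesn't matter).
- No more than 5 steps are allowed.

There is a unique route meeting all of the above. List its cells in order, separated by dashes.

(1,4) - (2,4) - (3,4) - (3,5) - (2,5) - (1,5)

The 5-move cap with required stops at (2,5), (3,4) leaves no slack for detours.
Route from (1,4): 2× down (reaching (3,4)), right to (3,5), 2× up (reaching (1,5)) — 5 moves in all.
Check: all required cells visited; 5 ≤ 5 moves.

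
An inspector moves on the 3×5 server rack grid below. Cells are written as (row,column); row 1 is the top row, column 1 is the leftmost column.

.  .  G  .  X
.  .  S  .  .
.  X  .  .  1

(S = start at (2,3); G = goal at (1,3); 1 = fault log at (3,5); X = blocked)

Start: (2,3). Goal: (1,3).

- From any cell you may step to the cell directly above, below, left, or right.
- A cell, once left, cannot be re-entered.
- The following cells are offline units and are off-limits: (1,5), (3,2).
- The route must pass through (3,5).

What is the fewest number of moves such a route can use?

7

Any route passes through (3,5) somewhere between (2,3) and (1,3). Summing Manhattan distances along the two legs ((2,3) → (3,5) → (1,3)) gives a lower bound of 3 + 4 = 7 moves.
A route of 7 moves achieves this: (2,3) → (3,3) → (3,4) → (3,5) → (2,5) → (2,4) → (1,4) → (1,3).
Since 7 matches the lower bound, it is optimal.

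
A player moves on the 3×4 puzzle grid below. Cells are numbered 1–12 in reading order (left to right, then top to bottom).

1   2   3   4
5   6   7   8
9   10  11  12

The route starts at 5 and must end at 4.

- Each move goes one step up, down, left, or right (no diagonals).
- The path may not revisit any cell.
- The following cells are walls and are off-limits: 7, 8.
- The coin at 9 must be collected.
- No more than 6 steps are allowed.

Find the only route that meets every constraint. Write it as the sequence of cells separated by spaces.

The 6-move cap with required stops at 9 leaves no slack for detours.
Route from 5: down 1 to 9, right 1 to 10, up 2 to 2, right 2 to 4 — 6 moves in all.
Check: all required cells visited; 6 ≤ 6 moves.

5 9 10 6 2 3 4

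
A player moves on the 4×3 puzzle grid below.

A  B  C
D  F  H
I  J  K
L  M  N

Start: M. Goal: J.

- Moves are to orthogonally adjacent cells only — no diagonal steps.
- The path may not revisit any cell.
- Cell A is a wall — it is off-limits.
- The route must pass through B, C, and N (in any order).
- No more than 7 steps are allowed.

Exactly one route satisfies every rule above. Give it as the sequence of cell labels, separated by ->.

The budget equals the shortest possible length, so every move has to be on a shortest route through the required cells.
Route from M: right to N, 3× up (reaching C), left to B, 2× down (reaching J) — 7 moves in all.
Check: all required cells visited; 7 ≤ 7 moves.

M -> N -> K -> H -> C -> B -> F -> J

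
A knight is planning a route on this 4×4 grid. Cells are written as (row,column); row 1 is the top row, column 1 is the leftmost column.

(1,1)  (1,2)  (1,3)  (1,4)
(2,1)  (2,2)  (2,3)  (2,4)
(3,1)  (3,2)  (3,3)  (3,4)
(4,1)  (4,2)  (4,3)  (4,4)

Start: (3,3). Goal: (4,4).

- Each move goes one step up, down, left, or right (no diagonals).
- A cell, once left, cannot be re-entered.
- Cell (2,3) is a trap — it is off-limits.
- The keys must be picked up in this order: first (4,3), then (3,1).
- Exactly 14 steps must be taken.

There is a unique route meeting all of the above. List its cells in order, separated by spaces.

The waypoints must appear in the order (4,3), (3,1), with no cell reused.
Route from (3,3): down to (4,3), 2× left (reaching (4,1)), up to (3,1), right to (3,2), up to (2,2), left to (2,1), up to (1,1), 3× right (reaching (1,4)), 3× down (reaching (4,4)) — 14 moves in all.
Check: order respected ((4,3) at step 1, (3,1) at step 4); 14 moves as required.

(3,3) (4,3) (4,2) (4,1) (3,1) (3,2) (2,2) (2,1) (1,1) (1,2) (1,3) (1,4) (2,4) (3,4) (4,4)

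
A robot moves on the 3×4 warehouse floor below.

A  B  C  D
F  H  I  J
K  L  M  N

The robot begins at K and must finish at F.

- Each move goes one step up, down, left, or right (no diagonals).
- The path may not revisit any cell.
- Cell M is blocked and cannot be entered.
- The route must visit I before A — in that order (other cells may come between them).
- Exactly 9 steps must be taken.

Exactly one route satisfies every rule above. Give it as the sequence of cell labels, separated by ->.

K -> L -> H -> I -> J -> D -> C -> B -> A -> F

The waypoints must appear in the order I, A, with no cell reused.
Route from K: right to L, up to H, 2× right (reaching J), up to D, 3× left (reaching A), down to F — 9 moves in all.
Check: order respected (I at step 3, A at step 8); 9 moves as required.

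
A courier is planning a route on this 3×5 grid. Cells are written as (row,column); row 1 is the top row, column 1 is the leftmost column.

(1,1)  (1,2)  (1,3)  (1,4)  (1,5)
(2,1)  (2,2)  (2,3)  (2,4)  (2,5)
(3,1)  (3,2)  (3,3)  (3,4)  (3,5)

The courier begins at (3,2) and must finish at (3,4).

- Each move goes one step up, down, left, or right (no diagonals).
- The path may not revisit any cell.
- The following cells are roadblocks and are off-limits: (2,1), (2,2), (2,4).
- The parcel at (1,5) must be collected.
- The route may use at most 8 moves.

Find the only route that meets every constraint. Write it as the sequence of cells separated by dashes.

The budget equals the shortest possible length, so every move has to be on a shortest route through the required cells.
Route from (3,2): right to (3,3), 2× up (reaching (1,3)), 2× right (reaching (1,5)), 2× down (reaching (3,5)), left to (3,4) — 8 moves in all.
Check: all required cells visited; 8 ≤ 8 moves.

(3,2) - (3,3) - (2,3) - (1,3) - (1,4) - (1,5) - (2,5) - (3,5) - (3,4)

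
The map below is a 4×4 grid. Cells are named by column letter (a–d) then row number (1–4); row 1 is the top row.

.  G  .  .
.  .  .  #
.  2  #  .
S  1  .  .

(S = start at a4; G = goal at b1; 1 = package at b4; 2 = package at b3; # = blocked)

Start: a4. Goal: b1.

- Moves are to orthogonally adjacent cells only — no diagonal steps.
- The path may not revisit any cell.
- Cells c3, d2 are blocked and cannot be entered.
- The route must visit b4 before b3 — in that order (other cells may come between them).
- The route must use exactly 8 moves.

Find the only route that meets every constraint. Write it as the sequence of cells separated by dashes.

The waypoints must appear in the order b4, b3, with no cell reused.
Route from a4: right to b4, up to b3, left to a3, up to a2, 2× right (reaching c2), up to c1, left to b1 — 8 moves in all.
Check: order respected (1 at step 1, 2 at step 2); 8 moves as required.

a4 - b4 - b3 - a3 - a2 - b2 - c2 - c1 - b1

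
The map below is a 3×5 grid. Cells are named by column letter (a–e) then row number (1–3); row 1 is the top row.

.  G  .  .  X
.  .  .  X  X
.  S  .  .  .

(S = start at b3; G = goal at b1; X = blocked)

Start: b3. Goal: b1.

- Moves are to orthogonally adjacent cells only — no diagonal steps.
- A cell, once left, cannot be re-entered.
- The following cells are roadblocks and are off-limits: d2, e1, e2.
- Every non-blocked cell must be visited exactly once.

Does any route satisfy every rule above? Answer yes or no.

Cell d1 has only one open neighbour but is neither the start nor the goal, so a Hamiltonian route would have to both enter and leave it through the same neighbour — impossible without revisiting.

no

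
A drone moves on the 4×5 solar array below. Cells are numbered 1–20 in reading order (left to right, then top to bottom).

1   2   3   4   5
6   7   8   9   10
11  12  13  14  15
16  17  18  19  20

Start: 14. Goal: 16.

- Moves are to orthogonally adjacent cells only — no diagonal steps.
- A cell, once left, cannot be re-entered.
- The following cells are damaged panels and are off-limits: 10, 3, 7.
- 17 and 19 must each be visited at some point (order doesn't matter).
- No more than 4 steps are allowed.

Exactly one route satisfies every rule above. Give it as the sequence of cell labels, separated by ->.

14 -> 19 -> 18 -> 17 -> 16

Any route must reach 17 and 19 and still end at 16 within 4 moves, so the order of the required stops is forced.
Route from 14: down to 19, 3× left (reaching 16) — 4 moves in all.
Check: all required cells visited; 4 ≤ 4 moves.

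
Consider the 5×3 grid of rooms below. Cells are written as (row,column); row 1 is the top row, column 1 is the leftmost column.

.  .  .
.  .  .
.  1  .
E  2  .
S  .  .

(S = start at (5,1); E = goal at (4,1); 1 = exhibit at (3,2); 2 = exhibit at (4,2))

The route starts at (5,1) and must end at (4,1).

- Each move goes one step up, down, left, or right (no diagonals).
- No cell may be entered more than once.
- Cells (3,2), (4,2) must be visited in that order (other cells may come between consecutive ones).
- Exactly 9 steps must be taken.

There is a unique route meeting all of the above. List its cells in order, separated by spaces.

The waypoints must appear in the order (3,2), (4,2), with no cell reused.
Route from (5,1): 2× right (reaching (5,3)), 3× up (reaching (2,3)), left to (2,2), 2× down (reaching (4,2)), left to (4,1) — 9 moves in all.
Check: order respected (1 at step 7, 2 at step 8); 9 moves as required.

(5,1) (5,2) (5,3) (4,3) (3,3) (2,3) (2,2) (3,2) (4,2) (4,1)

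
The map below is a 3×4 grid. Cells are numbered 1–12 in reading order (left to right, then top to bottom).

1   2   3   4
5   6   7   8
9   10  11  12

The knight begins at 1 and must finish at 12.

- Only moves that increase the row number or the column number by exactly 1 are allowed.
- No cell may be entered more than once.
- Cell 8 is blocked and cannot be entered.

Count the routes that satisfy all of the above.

6

A right/down-only route from 1 to 12 makes exactly 2 down-moves and 3 right-moves in some order.
With no other constraints that would be C(5,2) = 10 routes.
Subtract routes through each blocked cell (inclusion–exclusion for overlaps): − through 8: 4 → 6.
That gives 6 routes.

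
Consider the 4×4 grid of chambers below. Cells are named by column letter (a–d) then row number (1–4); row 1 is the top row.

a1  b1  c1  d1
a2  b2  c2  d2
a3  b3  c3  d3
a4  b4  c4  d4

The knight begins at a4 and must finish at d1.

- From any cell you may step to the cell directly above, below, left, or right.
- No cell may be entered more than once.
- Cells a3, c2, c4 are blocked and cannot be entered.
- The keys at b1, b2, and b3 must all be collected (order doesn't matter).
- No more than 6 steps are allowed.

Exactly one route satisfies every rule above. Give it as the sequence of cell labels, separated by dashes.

a4 - b4 - b3 - b2 - b1 - c1 - d1

The budget equals the shortest possible length, so every move has to be on a shortest route through the required cells.
Route from a4: right to b4, 3× up (reaching b1), 2× right (reaching d1) — 6 moves in all.
Check: all required cells visited; 6 ≤ 6 moves.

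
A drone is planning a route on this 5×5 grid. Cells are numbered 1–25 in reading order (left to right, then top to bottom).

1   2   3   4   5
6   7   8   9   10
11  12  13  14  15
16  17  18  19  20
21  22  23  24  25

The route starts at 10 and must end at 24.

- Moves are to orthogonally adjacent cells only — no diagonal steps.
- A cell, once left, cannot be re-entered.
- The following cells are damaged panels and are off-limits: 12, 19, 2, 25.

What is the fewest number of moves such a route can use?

The Manhattan distance from 10 to 24 is |2−5| + |5−4| = 4, so at least 4 moves are needed.
That bound ignores the blocked cells. Measuring each leg by the fewest moves that actually steer around them (10→24: 6) raises the lower bound to 6.
A route of 6 moves exists: 10 → 15 → 14 → 13 → 18 → 23 → 24.
Since 6 matches that lower bound, it is optimal.

6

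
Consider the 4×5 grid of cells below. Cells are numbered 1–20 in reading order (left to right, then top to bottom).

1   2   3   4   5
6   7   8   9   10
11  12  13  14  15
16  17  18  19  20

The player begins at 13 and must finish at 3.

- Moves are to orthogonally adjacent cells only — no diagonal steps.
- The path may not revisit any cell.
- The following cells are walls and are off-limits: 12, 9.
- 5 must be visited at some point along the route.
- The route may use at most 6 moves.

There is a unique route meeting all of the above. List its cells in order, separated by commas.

13, 14, 15, 10, 5, 4, 3

The 6-move cap with required stops at 5 leaves no slack for detours.
Route from 13: right 2 to 15, up 2 to 5, left 2 to 3 — 6 moves in all.
Check: all required cells visited; 6 ≤ 6 moves.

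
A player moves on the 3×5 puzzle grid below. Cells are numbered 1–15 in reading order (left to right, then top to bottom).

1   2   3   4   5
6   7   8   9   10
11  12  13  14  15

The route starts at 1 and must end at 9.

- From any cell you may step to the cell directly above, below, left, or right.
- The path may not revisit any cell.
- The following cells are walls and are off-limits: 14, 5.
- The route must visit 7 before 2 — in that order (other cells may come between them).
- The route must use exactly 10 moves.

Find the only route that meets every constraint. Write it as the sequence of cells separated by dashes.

The waypoints must appear in the order 7, 2, with no cell reused.
Route from 1: 2× down (reaching 11), 2× right (reaching 13), up to 8, left to 7, up to 2, 2× right (reaching 4), down to 9 — 10 moves in all.
Check: order respected (7 at step 6, 2 at step 7); 10 moves as required.

1 - 6 - 11 - 12 - 13 - 8 - 7 - 2 - 3 - 4 - 9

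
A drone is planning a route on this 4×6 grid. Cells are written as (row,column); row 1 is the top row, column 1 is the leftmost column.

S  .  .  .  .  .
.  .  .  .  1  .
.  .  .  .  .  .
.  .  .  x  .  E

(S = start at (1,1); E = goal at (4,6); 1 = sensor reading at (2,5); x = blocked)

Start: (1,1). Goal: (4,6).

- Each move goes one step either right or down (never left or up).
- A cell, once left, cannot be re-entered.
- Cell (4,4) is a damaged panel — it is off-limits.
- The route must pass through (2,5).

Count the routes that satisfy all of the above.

15

A right/down-only route from (1,1) to (4,6) makes exactly 3 down-moves and 5 right-moves in some order.
With no other constraints that would be C(8,3) = 56 routes.
Split at (2,5) and multiply the segment counts (each segment already excludes blocked cells): (1,1)→(2,5): 5; (2,5)→(4,6): 3; product = 15.
That gives 15 routes.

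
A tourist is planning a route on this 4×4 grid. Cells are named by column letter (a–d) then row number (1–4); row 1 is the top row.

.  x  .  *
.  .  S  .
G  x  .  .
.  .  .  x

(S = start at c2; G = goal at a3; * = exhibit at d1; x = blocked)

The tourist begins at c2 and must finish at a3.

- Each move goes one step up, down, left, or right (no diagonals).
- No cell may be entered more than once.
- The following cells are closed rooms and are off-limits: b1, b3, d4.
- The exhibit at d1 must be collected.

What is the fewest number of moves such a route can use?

Any route passes through d1 somewhere between c2 and a3. Summing Manhattan distances along the two legs (c2 → d1 → a3) gives a lower bound of 2 + 5 = 7 moves.
The shortest route satisfying every rule uses 9 moves: c2 → c1 → d1 → d2 → d3 → c3 → c4 → b4 → a4 → a3.
The no-revisit rule (legs can't share cells) pushes the minimum above the 7-move bound; an exhaustive check rules out every length from 7 to 8, leaving 9 as the minimum.

9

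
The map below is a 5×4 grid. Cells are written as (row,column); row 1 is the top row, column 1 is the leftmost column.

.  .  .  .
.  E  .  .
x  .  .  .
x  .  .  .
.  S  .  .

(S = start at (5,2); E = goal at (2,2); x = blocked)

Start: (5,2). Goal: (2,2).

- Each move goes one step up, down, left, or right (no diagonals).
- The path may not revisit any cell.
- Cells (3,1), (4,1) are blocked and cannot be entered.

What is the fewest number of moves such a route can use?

3

The Manhattan distance from (5,2) to (2,2) is |5−2| + |2−2| = 3, so at least 3 moves are needed.
A route of 3 moves achieves this: (5,2) → (4,2) → (3,2) → (2,2).
Since 3 matches the lower bound, it is optimal.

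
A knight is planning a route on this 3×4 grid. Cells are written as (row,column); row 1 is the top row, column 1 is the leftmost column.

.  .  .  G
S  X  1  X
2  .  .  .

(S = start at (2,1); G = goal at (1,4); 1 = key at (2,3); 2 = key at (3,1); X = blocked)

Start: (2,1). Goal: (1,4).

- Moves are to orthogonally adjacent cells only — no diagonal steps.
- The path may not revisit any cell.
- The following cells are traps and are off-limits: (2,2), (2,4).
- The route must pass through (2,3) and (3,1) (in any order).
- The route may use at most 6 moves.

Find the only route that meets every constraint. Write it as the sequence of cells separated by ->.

(2,1) -> (3,1) -> (3,2) -> (3,3) -> (2,3) -> (1,3) -> (1,4)

The 6-move cap with required stops at (2,3), (3,1) leaves no slack for detours.
Route from (2,1): down 1 to (3,1), right 2 to (3,3), up 2 to (1,3), right 1 to (1,4) — 6 moves in all.
Check: all required cells visited; 6 ≤ 6 moves.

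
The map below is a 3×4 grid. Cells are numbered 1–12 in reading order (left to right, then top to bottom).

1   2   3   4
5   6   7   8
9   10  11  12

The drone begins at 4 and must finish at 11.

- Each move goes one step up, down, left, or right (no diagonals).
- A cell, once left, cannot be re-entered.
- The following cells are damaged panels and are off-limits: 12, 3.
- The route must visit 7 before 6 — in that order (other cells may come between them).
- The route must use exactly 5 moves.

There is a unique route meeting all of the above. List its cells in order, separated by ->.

4 -> 8 -> 7 -> 6 -> 10 -> 11

The waypoints must appear in the order 7, 6, with no cell reused.
Route from 4: down 1 to 8, left 2 to 6, down 1 to 10, right 1 to 11 — 5 moves in all.
Check: order respected (7 at step 2, 6 at step 3); 5 moves as required.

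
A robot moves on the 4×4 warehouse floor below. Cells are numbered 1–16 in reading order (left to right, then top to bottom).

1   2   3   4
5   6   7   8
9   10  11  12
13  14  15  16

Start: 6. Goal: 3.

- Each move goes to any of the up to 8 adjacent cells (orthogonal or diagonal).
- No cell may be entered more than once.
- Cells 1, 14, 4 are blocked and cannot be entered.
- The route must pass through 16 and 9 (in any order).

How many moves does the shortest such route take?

7

Any route passes through 16 and 9 in some order between 6 and 3. Summing Chebyshev distances along each leg and taking the cheapest ordering (6 → 9 → 16 → 3) gives a lower bound of 1 + 3 + 3 = 7 moves.
A route of 7 moves achieves this: 6 → 9 → 10 → 11 → 16 → 12 → 7 → 3.
Since 7 matches the lower bound, it is optimal.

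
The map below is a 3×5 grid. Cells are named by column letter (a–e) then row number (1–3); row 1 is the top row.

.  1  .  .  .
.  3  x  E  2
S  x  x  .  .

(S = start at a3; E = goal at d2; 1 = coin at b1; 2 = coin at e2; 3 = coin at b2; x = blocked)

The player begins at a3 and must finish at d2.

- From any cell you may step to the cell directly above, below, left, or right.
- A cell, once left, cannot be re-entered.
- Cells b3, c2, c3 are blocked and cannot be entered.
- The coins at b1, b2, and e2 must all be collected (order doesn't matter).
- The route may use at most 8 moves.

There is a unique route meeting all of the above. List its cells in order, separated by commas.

a3, a2, b2, b1, c1, d1, e1, e2, d2

The 8-move cap with required stops at b1, b2, e2 leaves no slack for detours.
Route from a3: up to a2, right to b2, up to b1, 3× right (reaching e1), down to e2, left to d2 — 8 moves in all.
Check: all required cells visited; 8 ≤ 8 moves.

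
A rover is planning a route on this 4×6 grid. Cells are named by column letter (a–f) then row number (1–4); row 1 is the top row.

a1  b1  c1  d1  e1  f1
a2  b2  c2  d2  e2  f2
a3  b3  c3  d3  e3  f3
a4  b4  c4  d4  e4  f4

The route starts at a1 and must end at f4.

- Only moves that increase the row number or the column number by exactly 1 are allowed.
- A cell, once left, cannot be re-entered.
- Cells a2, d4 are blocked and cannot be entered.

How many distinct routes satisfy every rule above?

25

A right/down-only route from a1 to f4 makes exactly 3 down-moves and 5 right-moves in some order.
With no other constraints that would be C(8,3) = 56 routes.
Subtract routes through each blocked cell (inclusion–exclusion for overlaps): − through a2: 21 − through d4: 20 + through a2&d4: 10 → 25.
That gives 25 routes.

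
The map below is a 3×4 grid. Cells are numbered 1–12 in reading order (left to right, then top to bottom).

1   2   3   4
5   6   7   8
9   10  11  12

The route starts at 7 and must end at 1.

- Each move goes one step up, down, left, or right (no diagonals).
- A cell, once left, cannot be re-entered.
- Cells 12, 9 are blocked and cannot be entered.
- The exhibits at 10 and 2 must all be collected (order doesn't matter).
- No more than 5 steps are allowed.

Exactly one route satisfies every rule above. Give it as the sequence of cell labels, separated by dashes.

7 - 11 - 10 - 6 - 2 - 1

Any route must reach 10 and 2 and still end at 1 within 5 moves, so the order of the required stops is forced.
Route from 7: down to 11, left to 10, 2× up (reaching 2), left to 1 — 5 moves in all.
Check: all required cells visited; 5 ≤ 5 moves.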